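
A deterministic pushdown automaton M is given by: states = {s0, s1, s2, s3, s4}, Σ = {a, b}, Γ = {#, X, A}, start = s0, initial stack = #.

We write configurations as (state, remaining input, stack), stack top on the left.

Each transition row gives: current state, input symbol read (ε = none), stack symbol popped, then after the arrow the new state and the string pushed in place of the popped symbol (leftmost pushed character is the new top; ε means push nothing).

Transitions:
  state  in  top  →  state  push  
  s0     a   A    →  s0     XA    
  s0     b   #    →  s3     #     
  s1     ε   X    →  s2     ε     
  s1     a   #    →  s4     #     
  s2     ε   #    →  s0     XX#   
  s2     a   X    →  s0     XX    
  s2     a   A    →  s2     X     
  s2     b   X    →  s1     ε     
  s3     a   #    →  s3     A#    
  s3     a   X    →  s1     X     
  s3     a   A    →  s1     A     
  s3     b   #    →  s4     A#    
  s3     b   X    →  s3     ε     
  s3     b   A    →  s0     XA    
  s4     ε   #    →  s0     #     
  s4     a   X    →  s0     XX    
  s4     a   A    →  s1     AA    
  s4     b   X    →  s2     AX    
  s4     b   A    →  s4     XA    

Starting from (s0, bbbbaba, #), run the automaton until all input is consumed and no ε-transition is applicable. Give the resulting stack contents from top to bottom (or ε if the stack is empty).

X#

(s0, bbbbaba, #) ⊢ (s3, bbbaba, #) ⊢ (s4, bbaba, A#) ⊢ (s4, baba, XA#) ⊢ (s2, aba, AXA#) ⊢ (s2, ba, XXA#) ⊢ (s1, a, XA#) ⊢ (s2, a, A#) ⊢ (s2, ε, X#)
All input consumed in state s2 with stack X#.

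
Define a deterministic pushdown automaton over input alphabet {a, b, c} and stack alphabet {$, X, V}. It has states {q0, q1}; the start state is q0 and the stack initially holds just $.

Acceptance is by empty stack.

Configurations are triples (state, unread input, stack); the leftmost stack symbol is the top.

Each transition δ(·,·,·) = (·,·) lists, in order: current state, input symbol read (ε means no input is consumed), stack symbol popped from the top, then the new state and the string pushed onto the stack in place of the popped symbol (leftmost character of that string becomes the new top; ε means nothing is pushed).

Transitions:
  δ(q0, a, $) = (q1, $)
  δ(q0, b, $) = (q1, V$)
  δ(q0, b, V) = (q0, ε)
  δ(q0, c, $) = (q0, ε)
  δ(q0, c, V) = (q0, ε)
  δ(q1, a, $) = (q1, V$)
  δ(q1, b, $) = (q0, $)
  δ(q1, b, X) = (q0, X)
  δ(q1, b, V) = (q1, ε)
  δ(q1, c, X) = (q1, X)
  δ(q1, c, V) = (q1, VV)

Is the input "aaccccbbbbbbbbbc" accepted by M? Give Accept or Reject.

(q0, aaccccbbbbbbbbbc, $) ⊢ (q1, accccbbbbbbbbbc, $) ⊢ (q1, ccccbbbbbbbbbc, V$) ⊢ (q1, cccbbbbbbbbbc, VV$) ⊢ (q1, ccbbbbbbbbbc, VVV$) ⊢ (q1, cbbbbbbbbbc, VVVV$) ⊢ (q1, bbbbbbbbbc, VVVVV$) ⊢ (q1, bbbbbbbbc, VVVV$) ⊢ (q1, bbbbbbbc, VVV$) ⊢ (q1, bbbbbbc, VV$) ⊢ (q1, bbbbbc, V$) ⊢ (q1, bbbbc, $) ⊢ (q0, bbbc, $) ⊢ (q1, bbc, V$) ⊢ (q1, bc, $) ⊢ (q0, c, $) ⊢ (q0, ε, ε)
All input consumed and the stack is empty.

Accept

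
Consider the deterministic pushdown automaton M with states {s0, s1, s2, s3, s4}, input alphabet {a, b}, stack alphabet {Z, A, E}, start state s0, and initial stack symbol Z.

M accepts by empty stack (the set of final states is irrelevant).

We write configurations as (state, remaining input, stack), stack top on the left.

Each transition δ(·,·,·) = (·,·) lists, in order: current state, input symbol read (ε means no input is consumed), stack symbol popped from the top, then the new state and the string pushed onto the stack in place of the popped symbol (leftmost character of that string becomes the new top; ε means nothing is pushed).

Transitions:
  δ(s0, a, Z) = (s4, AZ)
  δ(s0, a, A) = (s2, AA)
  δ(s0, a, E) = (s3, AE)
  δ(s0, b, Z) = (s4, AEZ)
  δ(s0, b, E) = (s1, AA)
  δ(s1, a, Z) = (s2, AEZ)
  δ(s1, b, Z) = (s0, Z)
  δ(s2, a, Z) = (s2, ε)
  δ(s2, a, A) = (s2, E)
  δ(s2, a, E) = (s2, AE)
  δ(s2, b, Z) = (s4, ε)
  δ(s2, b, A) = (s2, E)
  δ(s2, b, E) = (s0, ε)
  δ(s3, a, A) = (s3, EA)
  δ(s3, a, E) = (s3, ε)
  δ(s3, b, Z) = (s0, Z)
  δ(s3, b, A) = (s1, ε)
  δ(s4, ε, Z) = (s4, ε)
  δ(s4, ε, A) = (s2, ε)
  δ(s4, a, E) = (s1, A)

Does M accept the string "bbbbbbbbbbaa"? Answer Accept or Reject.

Accept

(s0, bbbbbbbbbbaa, Z) ⊢ (s4, bbbbbbbbbaa, AEZ) ⊢ (s2, bbbbbbbbbaa, EZ) ⊢ (s0, bbbbbbbbaa, Z) ⊢ (s4, bbbbbbbaa, AEZ) ⊢ (s2, bbbbbbbaa, EZ) ⊢ (s0, bbbbbbaa, Z) ⊢ (s4, bbbbbaa, AEZ) ⊢ (s2, bbbbbaa, EZ) ⊢ (s0, bbbbaa, Z) ⊢ (s4, bbbaa, AEZ) ⊢ (s2, bbbaa, EZ) ⊢ (s0, bbaa, Z) ⊢ (s4, baa, AEZ) ⊢ (s2, baa, EZ) ⊢ (s0, aa, Z) ⊢ (s4, a, AZ) ⊢ (s2, a, Z) ⊢ (s2, ε, ε)
All input consumed and the stack is empty.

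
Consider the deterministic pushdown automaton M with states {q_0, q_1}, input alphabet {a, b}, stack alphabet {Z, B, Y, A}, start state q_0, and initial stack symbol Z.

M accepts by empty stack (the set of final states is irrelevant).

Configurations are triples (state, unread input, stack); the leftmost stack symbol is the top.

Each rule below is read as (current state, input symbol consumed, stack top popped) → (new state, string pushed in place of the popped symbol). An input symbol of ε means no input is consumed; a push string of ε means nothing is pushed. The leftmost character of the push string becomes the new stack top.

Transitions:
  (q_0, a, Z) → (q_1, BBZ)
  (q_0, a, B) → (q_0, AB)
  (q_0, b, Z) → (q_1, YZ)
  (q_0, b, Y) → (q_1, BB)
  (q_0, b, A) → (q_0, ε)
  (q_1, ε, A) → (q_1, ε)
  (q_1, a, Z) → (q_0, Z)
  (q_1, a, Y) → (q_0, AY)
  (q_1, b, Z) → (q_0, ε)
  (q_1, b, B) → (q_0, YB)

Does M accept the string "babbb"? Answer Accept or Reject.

Reject

(q_0, babbb, Z)
  read b, top Z: go to q_1, push YZ → (q_1, abbb, YZ)
  read a, top Y: go to q_0, push AY → (q_0, bbb, AYZ)
  read b, top A: go to q_0, push ε → (q_0, bb, YZ)
  read b, top Y: go to q_1, push BB → (q_1, b, BBZ)
  read b, top B: go to q_0, push YB → (q_0, ε, YBBZ)
All input consumed; stack is YBBZ, not empty, and no further ε-move applies.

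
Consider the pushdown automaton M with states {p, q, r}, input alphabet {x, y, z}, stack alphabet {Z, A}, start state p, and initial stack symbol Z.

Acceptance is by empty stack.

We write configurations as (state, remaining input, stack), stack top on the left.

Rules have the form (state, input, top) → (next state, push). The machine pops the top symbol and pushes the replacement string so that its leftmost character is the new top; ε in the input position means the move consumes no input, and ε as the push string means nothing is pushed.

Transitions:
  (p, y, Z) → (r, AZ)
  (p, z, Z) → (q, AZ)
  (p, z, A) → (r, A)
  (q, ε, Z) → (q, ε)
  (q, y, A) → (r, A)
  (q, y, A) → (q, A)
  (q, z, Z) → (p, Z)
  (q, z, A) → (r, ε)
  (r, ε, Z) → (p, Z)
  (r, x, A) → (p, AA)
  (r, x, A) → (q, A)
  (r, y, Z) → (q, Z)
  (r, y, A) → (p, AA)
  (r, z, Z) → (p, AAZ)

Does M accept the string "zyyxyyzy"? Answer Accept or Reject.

One accepting computation: (p, zyyxyyzy, Z) ⊢ (q, yyxyyzy, AZ) ⊢ (q, yxyyzy, AZ) ⊢ (r, xyyzy, AZ) ⊢ (q, yyzy, AZ) ⊢ (q, yzy, AZ) ⊢ (q, zy, AZ) ⊢ (r, y, Z) ⊢ (q, ε, Z) ⊢ (q, ε, ε)
All input consumed and the stack is empty.

Accept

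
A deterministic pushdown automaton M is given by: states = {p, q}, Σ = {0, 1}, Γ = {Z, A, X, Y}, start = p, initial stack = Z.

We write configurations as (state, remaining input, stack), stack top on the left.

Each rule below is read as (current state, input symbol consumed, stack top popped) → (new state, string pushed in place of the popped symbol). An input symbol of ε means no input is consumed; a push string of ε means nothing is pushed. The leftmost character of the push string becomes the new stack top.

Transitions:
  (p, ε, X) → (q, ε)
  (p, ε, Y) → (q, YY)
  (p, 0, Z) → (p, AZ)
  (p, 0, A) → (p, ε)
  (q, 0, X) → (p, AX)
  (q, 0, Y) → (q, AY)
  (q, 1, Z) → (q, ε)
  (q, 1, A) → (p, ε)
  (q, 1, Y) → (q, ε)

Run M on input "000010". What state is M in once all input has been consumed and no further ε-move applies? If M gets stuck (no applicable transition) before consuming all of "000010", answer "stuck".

(p, 000010, Z) ⊢ (p, 00010, AZ) ⊢ (p, 0010, Z) ⊢ (p, 010, AZ) ⊢ (p, 10, Z)
No transition for (p, 1, top Z); M blocks with input 10 remaining.

stuck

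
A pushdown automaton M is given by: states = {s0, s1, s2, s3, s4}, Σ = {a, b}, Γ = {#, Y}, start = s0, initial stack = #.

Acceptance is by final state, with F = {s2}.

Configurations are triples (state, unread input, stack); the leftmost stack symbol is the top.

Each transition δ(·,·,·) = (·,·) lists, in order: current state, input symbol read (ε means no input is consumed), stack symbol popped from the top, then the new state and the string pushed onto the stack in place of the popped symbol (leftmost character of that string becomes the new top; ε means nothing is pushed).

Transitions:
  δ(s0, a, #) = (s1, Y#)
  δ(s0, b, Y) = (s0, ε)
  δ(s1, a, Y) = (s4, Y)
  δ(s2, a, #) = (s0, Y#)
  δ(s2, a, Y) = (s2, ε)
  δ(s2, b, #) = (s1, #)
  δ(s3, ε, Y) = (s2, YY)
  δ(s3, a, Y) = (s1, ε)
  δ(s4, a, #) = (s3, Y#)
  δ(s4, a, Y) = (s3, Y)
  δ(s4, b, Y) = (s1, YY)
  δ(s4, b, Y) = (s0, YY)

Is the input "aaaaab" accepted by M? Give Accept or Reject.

No computation consumes all input and reaches a final state.

Reject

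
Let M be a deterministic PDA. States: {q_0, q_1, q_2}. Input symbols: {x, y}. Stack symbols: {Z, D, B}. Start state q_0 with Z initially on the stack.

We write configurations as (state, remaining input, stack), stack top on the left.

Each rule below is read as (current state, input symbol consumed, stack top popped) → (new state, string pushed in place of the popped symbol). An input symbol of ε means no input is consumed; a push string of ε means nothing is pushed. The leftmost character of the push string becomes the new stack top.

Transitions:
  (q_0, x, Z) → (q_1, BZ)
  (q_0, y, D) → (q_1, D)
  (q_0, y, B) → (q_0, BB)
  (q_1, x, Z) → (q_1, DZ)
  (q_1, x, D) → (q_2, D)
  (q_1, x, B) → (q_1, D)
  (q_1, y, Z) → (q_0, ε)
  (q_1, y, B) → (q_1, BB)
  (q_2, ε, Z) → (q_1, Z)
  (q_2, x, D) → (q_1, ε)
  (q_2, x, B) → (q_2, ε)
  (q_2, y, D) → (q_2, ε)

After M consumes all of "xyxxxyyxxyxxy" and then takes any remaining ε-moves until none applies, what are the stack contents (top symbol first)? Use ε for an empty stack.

(q_0, xyxxxyyxxyxxy, Z)
  read x, top Z: go to q_1, push BZ → (q_1, yxxxyyxxyxxy, BZ)
  read y, top B: go to q_1, push BB → (q_1, xxxyyxxyxxy, BBZ)
  read x, top B: go to q_1, push D → (q_1, xxyyxxyxxy, DBZ)
  read x, top D: go to q_2, push D → (q_2, xyyxxyxxy, DBZ)
  read x, top D: go to q_1, push ε → (q_1, yyxxyxxy, BZ)
  read y, top B: go to q_1, push BB → (q_1, yxxyxxy, BBZ)
  read y, top B: go to q_1, push BB → (q_1, xxyxxy, BBBZ)
  read x, top B: go to q_1, push D → (q_1, xyxxy, DBBZ)
  read x, top D: go to q_2, push D → (q_2, yxxy, DBBZ)
  read y, top D: go to q_2, push ε → (q_2, xxy, BBZ)
  read x, top B: go to q_2, push ε → (q_2, xy, BZ)
  read x, top B: go to q_2, push ε → (q_2, y, Z)
  ε-move, top Z: go to q_1, push Z → (q_1, y, Z)
  read y, top Z: go to q_0, push ε → (q_0, ε, ε)
All input consumed in state q_0 with stack ε.

ε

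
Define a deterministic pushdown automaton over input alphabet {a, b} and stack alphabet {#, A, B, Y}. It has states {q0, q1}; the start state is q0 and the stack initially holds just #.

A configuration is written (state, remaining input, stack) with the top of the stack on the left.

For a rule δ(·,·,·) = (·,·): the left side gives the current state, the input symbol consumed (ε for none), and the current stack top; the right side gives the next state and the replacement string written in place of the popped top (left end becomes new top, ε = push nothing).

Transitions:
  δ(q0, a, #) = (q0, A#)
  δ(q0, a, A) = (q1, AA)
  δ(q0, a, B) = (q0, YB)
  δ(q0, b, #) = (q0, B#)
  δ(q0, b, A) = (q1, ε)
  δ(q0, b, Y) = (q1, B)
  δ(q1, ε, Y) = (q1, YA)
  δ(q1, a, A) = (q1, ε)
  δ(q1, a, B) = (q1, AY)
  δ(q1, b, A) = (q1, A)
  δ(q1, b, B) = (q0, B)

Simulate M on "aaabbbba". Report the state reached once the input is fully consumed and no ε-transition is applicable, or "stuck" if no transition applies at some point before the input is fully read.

(q0, aaabbbba, #)
  read a, top #: go to q0, push A# → (q0, aabbbba, A#)
  read a, top A: go to q1, push AA → (q1, abbbba, AA#)
  read a, top A: go to q1, push ε → (q1, bbbba, A#)
  read b, top A: go to q1, push A → (q1, bbba, A#)
  read b, top A: go to q1, push A → (q1, bba, A#)
  read b, top A: go to q1, push A → (q1, ba, A#)
  read b, top A: go to q1, push A → (q1, a, A#)
  read a, top A: go to q1, push ε → (q1, ε, #)
All input consumed; M is in state q1.

q1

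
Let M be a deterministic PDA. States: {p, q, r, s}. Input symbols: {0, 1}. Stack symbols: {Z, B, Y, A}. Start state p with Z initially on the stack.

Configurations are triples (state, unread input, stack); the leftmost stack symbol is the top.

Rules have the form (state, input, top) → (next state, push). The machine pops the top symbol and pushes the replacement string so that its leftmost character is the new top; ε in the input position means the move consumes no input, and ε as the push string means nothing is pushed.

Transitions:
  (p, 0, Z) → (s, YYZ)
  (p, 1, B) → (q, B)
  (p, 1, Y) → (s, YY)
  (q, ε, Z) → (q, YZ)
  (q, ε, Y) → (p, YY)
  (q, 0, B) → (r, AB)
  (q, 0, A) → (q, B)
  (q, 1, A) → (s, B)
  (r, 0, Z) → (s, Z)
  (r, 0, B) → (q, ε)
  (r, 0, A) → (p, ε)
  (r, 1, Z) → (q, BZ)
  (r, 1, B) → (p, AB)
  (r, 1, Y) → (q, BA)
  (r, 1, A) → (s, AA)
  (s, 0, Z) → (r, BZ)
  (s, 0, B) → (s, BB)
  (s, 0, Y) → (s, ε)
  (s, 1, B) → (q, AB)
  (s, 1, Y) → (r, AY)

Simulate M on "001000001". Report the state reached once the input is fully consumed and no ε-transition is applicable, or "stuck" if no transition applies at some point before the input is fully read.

(p, 001000001, Z)
  read 0, top Z: go to s, push YYZ → (s, 01000001, YYZ)
  read 0, top Y: go to s, push ε → (s, 1000001, YZ)
  read 1, top Y: go to r, push AY → (r, 000001, AYZ)
  read 0, top A: go to p, push ε → (p, 00001, YZ)
No transition for (p, 0, top Y); M blocks with input 00001 remaining.

stuck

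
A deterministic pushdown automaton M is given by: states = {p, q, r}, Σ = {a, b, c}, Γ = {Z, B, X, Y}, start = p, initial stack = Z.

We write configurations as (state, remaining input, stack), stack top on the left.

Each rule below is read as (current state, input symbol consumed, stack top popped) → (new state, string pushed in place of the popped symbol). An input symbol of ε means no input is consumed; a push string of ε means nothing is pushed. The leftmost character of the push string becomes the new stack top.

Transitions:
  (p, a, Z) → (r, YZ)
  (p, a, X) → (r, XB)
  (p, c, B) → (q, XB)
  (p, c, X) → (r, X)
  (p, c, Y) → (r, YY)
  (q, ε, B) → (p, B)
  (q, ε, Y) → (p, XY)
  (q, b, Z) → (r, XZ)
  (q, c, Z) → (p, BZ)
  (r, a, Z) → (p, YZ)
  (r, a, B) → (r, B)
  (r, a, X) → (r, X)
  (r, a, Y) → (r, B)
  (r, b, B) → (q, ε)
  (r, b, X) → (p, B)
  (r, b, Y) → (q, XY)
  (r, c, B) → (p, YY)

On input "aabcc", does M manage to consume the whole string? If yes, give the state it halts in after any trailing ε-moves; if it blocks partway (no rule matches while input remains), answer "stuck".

(p, aabcc, Z) ⊢ (r, abcc, YZ) ⊢ (r, bcc, BZ) ⊢ (q, cc, Z) ⊢ (p, c, BZ) ⊢ (q, ε, XBZ)
All input consumed; M is in state q.

q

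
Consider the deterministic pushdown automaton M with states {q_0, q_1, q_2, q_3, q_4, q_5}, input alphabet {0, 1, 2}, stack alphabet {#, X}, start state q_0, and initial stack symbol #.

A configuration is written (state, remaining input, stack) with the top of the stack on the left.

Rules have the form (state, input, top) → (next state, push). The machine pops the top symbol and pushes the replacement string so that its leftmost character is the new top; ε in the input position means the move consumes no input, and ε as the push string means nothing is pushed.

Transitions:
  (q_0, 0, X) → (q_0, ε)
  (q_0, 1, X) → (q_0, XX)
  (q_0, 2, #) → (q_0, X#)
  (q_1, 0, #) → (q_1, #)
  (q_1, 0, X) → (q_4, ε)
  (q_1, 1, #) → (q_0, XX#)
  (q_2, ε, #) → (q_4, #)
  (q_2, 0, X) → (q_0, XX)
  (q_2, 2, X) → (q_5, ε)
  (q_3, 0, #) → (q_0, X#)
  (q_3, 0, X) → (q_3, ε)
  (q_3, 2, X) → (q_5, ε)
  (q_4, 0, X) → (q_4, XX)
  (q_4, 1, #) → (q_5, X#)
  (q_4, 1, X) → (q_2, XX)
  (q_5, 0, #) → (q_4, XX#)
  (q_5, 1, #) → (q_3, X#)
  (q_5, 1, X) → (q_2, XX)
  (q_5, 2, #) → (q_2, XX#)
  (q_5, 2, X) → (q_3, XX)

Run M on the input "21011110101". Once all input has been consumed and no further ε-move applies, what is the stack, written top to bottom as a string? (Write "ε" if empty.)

(q_0, 21011110101, #)
  read 2, top #: go to q_0, push X# → (q_0, 1011110101, X#)
  read 1, top X: go to q_0, push XX → (q_0, 011110101, XX#)
  read 0, top X: go to q_0, push ε → (q_0, 11110101, X#)
  read 1, top X: go to q_0, push XX → (q_0, 1110101, XX#)
  read 1, top X: go to q_0, push XX → (q_0, 110101, XXX#)
  read 1, top X: go to q_0, push XX → (q_0, 10101, XXXX#)
  read 1, top X: go to q_0, push XX → (q_0, 0101, XXXXX#)
  read 0, top X: go to q_0, push ε → (q_0, 101, XXXX#)
  read 1, top X: go to q_0, push XX → (q_0, 01, XXXXX#)
  read 0, top X: go to q_0, push ε → (q_0, 1, XXXX#)
  read 1, top X: go to q_0, push XX → (q_0, ε, XXXXX#)
All input consumed in state q_0 with stack XXXXX#.

XXXXX#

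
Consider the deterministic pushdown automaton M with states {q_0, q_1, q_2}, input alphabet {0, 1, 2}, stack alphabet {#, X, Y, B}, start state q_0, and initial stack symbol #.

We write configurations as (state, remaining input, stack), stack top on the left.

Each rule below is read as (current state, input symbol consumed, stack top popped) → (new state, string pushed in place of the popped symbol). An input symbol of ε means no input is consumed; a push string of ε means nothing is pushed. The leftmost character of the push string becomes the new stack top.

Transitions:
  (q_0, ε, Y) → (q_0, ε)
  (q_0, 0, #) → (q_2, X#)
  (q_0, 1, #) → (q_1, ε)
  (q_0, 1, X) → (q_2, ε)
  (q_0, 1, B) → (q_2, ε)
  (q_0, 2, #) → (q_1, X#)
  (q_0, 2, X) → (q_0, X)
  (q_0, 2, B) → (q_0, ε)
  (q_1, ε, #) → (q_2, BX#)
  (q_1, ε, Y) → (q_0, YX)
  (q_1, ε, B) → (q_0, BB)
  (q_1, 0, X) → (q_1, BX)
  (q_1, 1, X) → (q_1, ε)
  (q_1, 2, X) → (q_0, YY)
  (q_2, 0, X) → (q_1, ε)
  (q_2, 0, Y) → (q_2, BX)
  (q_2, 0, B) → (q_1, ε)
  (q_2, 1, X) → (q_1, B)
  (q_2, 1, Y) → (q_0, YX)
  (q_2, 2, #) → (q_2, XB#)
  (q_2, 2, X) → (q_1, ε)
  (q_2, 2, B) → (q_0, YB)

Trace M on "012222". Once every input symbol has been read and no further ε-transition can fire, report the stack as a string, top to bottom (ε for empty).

(q_0, 012222, #)
  read 0, top #: go to q_2, push X# → (q_2, 12222, X#)
  read 1, top X: go to q_1, push B → (q_1, 2222, B#)
  ε-move, top B: go to q_0, push BB → (q_0, 2222, BB#)
  read 2, top B: go to q_0, push ε → (q_0, 222, B#)
  read 2, top B: go to q_0, push ε → (q_0, 22, #)
  read 2, top #: go to q_1, push X# → (q_1, 2, X#)
  read 2, top X: go to q_0, push YY → (q_0, ε, YY#)
  ε-move, top Y: go to q_0, push ε → (q_0, ε, Y#)
  ε-move, top Y: go to q_0, push ε → (q_0, ε, #)
All input consumed in state q_0 with stack #.

#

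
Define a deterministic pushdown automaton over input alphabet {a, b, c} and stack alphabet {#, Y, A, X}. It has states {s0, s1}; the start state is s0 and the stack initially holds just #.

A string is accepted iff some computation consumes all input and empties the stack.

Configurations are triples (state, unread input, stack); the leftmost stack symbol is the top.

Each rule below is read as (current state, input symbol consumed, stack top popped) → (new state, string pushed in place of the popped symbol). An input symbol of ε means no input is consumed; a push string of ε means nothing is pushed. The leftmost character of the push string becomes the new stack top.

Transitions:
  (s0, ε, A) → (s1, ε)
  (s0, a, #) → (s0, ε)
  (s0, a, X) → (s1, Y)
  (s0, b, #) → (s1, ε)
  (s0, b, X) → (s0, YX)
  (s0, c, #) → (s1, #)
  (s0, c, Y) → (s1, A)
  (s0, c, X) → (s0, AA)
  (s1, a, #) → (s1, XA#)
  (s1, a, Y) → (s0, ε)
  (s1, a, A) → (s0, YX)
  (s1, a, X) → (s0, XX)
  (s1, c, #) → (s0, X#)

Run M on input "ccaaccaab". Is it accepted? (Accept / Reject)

(s0, ccaaccaab, #)
  read c, top #: go to s1, push # → (s1, caaccaab, #)
  read c, top #: go to s0, push X# → (s0, aaccaab, X#)
  read a, top X: go to s1, push Y → (s1, accaab, Y#)
  read a, top Y: go to s0, push ε → (s0, ccaab, #)
  read c, top #: go to s1, push # → (s1, caab, #)
  read c, top #: go to s0, push X# → (s0, aab, X#)
  read a, top X: go to s1, push Y → (s1, ab, Y#)
  read a, top Y: go to s0, push ε → (s0, b, #)
  read b, top #: go to s1, push ε → (s1, ε, ε)
All input consumed and the stack is empty.

Accept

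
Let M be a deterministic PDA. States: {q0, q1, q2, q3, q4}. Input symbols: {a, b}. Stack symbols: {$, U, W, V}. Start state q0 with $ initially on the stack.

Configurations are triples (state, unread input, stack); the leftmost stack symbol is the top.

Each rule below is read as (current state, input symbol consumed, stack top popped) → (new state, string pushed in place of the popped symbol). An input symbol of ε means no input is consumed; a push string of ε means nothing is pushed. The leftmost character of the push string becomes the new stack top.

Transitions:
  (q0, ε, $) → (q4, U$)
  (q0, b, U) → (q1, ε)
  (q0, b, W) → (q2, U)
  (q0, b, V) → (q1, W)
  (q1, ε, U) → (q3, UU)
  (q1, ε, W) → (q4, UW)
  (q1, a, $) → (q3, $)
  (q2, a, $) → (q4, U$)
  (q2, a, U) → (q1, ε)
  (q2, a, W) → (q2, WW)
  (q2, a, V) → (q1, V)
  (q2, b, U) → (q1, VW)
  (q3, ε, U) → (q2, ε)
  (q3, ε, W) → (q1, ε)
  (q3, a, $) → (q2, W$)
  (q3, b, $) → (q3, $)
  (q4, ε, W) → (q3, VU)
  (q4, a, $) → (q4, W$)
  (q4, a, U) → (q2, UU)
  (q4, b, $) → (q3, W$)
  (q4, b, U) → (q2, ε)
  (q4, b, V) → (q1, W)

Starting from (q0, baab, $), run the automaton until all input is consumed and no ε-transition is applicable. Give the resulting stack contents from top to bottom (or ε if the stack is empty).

(q0, baab, $)
  ε-move, top $: go to q4, push U$ → (q4, baab, U$)
  read b, top U: go to q2, push ε → (q2, aab, $)
  read a, top $: go to q4, push U$ → (q4, ab, U$)
  read a, top U: go to q2, push UU → (q2, b, UU$)
  read b, top U: go to q1, push VW → (q1, ε, VWU$)
All input consumed in state q1 with stack VWU$.

VWU$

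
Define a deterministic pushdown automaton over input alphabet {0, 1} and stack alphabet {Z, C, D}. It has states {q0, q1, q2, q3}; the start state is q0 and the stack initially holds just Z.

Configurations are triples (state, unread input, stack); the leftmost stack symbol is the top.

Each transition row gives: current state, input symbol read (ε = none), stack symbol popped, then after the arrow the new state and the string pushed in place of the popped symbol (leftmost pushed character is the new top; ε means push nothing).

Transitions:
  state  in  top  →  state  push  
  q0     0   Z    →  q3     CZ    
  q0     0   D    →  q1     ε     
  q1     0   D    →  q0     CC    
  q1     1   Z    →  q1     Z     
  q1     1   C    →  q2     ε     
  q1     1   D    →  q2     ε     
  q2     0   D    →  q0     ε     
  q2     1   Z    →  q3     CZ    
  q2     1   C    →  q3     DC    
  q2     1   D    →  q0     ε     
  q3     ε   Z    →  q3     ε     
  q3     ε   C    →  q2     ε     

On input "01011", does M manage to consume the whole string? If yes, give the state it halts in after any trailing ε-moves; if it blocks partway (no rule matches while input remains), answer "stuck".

stuck

(q0, 01011, Z) ⊢ (q3, 1011, CZ) ⊢ (q2, 1011, Z) ⊢ (q3, 011, CZ) ⊢ (q2, 011, Z)
No transition for (q2, 0, top Z); M blocks with input 011 remaining.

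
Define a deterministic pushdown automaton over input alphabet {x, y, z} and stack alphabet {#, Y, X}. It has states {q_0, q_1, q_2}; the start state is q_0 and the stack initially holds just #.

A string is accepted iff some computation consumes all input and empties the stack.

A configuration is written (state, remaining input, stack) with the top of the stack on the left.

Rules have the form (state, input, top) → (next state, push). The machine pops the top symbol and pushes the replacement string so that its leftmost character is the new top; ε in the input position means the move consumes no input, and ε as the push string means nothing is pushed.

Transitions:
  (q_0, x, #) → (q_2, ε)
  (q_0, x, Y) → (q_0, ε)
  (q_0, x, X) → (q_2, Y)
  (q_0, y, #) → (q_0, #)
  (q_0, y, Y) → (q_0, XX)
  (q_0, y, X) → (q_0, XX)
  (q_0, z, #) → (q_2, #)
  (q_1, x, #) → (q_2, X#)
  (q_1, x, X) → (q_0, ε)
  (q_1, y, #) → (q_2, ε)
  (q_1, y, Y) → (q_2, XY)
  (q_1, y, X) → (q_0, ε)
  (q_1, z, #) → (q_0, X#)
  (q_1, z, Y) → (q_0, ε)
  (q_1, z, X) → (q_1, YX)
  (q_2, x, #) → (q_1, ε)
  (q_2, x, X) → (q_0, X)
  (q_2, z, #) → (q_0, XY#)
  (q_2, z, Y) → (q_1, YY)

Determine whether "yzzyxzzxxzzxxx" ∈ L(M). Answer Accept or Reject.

Accept

(q_0, yzzyxzzxxzzxxx, #)
  read y, top #: go to q_0, push # → (q_0, zzyxzzxxzzxxx, #)
  read z, top #: go to q_2, push # → (q_2, zyxzzxxzzxxx, #)
  read z, top #: go to q_0, push XY# → (q_0, yxzzxxzzxxx, XY#)
  read y, top X: go to q_0, push XX → (q_0, xzzxxzzxxx, XXY#)
  read x, top X: go to q_2, push Y → (q_2, zzxxzzxxx, YXY#)
  read z, top Y: go to q_1, push YY → (q_1, zxxzzxxx, YYXY#)
  read z, top Y: go to q_0, push ε → (q_0, xxzzxxx, YXY#)
  read x, top Y: go to q_0, push ε → (q_0, xzzxxx, XY#)
  read x, top X: go to q_2, push Y → (q_2, zzxxx, YY#)
  read z, top Y: go to q_1, push YY → (q_1, zxxx, YYY#)
  read z, top Y: go to q_0, push ε → (q_0, xxx, YY#)
  read x, top Y: go to q_0, push ε → (q_0, xx, Y#)
  read x, top Y: go to q_0, push ε → (q_0, x, #)
  read x, top #: go to q_2, push ε → (q_2, ε, ε)
All input consumed and the stack is empty.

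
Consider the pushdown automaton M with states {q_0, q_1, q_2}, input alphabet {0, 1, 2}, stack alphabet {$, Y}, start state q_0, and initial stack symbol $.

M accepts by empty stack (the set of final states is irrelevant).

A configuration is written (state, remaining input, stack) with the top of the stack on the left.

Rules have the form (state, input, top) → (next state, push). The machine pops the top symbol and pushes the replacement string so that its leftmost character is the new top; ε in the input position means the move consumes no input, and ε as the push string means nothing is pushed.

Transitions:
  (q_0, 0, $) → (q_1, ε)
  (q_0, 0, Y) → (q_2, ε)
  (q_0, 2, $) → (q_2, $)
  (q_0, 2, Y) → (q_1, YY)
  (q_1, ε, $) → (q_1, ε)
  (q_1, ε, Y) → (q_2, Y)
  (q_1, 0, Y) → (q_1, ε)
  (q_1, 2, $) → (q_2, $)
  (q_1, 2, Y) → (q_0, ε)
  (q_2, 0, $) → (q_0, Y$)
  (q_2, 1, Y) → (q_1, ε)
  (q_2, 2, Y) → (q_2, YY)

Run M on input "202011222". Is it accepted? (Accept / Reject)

No computation consumes all input and empties the stack.

Reject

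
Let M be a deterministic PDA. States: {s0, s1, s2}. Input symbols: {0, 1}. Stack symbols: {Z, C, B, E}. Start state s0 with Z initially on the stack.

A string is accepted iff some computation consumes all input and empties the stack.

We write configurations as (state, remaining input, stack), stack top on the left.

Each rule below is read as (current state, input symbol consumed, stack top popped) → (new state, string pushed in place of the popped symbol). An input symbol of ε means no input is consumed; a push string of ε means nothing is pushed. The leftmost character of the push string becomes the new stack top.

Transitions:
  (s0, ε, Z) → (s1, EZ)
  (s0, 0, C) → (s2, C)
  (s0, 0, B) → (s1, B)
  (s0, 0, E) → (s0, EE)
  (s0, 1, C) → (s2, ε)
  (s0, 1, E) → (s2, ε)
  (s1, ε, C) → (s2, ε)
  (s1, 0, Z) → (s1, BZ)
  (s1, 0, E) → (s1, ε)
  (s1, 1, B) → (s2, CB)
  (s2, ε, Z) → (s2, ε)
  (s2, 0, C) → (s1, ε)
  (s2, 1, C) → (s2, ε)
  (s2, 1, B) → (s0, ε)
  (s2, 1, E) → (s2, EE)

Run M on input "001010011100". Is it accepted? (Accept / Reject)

Reject

(s0, 001010011100, Z)
  ε-move, top Z: go to s1, push EZ → (s1, 001010011100, EZ)
  read 0, top E: go to s1, push ε → (s1, 01010011100, Z)
  read 0, top Z: go to s1, push BZ → (s1, 1010011100, BZ)
  read 1, top B: go to s2, push CB → (s2, 010011100, CBZ)
  read 0, top C: go to s1, push ε → (s1, 10011100, BZ)
  read 1, top B: go to s2, push CB → (s2, 0011100, CBZ)
  read 0, top C: go to s1, push ε → (s1, 011100, BZ)
No transition applies at (s1, 011100, BZ); input not fully consumed.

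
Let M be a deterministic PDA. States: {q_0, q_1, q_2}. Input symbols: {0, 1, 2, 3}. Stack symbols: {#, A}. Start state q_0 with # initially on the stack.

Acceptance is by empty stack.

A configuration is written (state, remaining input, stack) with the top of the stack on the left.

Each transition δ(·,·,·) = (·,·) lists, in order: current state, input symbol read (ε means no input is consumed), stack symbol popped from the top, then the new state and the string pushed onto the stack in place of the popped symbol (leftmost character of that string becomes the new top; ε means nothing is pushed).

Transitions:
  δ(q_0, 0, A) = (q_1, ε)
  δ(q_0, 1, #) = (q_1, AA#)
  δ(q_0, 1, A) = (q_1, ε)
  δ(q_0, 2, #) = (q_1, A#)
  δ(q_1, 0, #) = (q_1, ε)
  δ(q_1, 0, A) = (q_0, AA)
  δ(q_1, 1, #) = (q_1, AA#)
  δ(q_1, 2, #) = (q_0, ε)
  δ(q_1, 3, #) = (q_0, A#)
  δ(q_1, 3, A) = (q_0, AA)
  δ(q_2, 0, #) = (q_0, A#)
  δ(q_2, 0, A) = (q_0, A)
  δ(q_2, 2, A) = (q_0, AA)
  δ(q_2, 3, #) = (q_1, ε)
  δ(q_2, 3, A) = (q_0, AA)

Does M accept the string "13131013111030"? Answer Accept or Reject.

(q_0, 13131013111030, #) ⊢ (q_1, 3131013111030, AA#) ⊢ (q_0, 131013111030, AAA#) ⊢ (q_1, 31013111030, AA#) ⊢ (q_0, 1013111030, AAA#) ⊢ (q_1, 013111030, AA#) ⊢ (q_0, 13111030, AAA#) ⊢ (q_1, 3111030, AA#) ⊢ (q_0, 111030, AAA#) ⊢ (q_1, 11030, AA#)
No transition applies at (q_1, 11030, AA#); input not fully consumed.

Reject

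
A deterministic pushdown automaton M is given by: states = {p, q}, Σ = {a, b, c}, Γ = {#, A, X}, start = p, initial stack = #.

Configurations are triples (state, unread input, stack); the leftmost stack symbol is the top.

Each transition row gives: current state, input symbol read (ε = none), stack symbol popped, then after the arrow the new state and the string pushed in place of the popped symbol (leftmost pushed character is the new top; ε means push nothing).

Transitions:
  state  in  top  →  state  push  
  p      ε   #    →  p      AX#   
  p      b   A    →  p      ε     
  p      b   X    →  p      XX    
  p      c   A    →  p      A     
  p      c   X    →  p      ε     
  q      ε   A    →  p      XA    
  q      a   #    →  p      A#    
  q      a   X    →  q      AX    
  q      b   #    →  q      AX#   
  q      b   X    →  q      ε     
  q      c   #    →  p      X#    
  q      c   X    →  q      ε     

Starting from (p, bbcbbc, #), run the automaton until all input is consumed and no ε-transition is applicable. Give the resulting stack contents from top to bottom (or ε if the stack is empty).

XX#

(p, bbcbbc, #) ⊢ (p, bbcbbc, AX#) ⊢ (p, bcbbc, X#) ⊢ (p, cbbc, XX#) ⊢ (p, bbc, X#) ⊢ (p, bc, XX#) ⊢ (p, c, XXX#) ⊢ (p, ε, XX#)
All input consumed in state p with stack XX#.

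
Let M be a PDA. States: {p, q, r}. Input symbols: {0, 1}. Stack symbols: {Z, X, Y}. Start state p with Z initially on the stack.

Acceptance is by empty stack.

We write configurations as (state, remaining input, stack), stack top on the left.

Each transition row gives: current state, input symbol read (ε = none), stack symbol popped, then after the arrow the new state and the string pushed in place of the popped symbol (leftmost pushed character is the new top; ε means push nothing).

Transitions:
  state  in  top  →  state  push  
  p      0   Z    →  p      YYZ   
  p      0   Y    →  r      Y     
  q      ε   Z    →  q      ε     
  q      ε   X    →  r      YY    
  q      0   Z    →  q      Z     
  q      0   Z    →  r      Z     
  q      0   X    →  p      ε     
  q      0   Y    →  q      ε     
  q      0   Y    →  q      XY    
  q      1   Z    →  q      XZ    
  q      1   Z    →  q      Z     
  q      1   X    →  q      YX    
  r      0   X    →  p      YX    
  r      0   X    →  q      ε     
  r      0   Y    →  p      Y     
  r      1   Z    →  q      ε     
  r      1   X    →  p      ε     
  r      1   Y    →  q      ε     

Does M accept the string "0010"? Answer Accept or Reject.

Accept

One accepting computation: (p, 0010, Z) ⊢ (p, 010, YYZ) ⊢ (r, 10, YYZ) ⊢ (q, 0, YZ) ⊢ (q, ε, Z) ⊢ (q, ε, ε)
All input consumed and the stack is empty.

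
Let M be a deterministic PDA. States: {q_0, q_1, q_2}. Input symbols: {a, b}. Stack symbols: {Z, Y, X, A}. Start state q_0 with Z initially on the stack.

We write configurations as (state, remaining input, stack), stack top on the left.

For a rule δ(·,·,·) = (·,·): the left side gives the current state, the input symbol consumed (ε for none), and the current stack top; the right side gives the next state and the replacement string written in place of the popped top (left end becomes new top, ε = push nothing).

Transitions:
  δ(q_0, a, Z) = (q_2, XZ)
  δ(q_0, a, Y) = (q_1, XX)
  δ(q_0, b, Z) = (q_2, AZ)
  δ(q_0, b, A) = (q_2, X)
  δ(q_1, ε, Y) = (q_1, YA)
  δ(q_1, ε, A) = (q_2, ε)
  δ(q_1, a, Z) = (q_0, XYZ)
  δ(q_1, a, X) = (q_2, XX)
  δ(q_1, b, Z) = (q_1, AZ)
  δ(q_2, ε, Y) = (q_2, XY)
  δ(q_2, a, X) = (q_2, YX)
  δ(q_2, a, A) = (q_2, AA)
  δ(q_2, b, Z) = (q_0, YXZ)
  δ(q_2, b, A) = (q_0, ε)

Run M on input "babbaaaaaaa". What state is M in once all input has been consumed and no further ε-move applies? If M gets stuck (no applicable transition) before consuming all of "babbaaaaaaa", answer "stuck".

(q_0, babbaaaaaaa, Z)
  read b, top Z: go to q_2, push AZ → (q_2, abbaaaaaaa, AZ)
  read a, top A: go to q_2, push AA → (q_2, bbaaaaaaa, AAZ)
  read b, top A: go to q_0, push ε → (q_0, baaaaaaa, AZ)
  read b, top A: go to q_2, push X → (q_2, aaaaaaa, XZ)
  read a, top X: go to q_2, push YX → (q_2, aaaaaa, YXZ)
  ε-move, top Y: go to q_2, push XY → (q_2, aaaaaa, XYXZ)
  read a, top X: go to q_2, push YX → (q_2, aaaaa, YXYXZ)
  ε-move, top Y: go to q_2, push XY → (q_2, aaaaa, XYXYXZ)
  read a, top X: go to q_2, push YX → (q_2, aaaa, YXYXYXZ)
  ε-move, top Y: go to q_2, push XY → (q_2, aaaa, XYXYXYXZ)
  read a, top X: go to q_2, push YX → (q_2, aaa, YXYXYXYXZ)
  ε-move, top Y: go to q_2, push XY → (q_2, aaa, XYXYXYXYXZ)
  read a, top X: go to q_2, push YX → (q_2, aa, YXYXYXYXYXZ)
  ε-move, top Y: go to q_2, push XY → (q_2, aa, XYXYXYXYXYXZ)
  read a, top X: go to q_2, push YX → (q_2, a, YXYXYXYXYXYXZ)
  ε-move, top Y: go to q_2, push XY → (q_2, a, XYXYXYXYXYXYXZ)
  read a, top X: go to q_2, push YX → (q_2, ε, YXYXYXYXYXYXYXZ)
  ε-move, top Y: go to q_2, push XY → (q_2, ε, XYXYXYXYXYXYXYXZ)
All input consumed; M is in state q_2.

q_2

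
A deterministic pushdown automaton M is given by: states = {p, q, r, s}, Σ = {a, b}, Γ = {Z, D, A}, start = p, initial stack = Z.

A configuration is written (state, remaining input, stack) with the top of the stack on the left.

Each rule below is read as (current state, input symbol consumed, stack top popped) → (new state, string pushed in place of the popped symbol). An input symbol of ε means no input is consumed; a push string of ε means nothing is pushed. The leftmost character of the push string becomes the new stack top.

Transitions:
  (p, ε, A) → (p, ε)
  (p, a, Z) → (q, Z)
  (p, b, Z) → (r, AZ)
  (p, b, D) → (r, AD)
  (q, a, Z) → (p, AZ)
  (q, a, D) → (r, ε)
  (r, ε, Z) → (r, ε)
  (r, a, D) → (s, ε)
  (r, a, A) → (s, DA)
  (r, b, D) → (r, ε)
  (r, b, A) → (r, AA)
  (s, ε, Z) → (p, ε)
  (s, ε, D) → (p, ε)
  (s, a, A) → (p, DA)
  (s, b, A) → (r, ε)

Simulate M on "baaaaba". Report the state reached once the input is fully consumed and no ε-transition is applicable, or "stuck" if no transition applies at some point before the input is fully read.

(p, baaaaba, Z)
  read b, top Z: go to r, push AZ → (r, aaaaba, AZ)
  read a, top A: go to s, push DA → (s, aaaba, DAZ)
  ε-move, top D: go to p, push ε → (p, aaaba, AZ)
  ε-move, top A: go to p, push ε → (p, aaaba, Z)
  read a, top Z: go to q, push Z → (q, aaba, Z)
  read a, top Z: go to p, push AZ → (p, aba, AZ)
  ε-move, top A: go to p, push ε → (p, aba, Z)
  read a, top Z: go to q, push Z → (q, ba, Z)
No transition for (q, b, top Z); M blocks with input ba remaining.

stuck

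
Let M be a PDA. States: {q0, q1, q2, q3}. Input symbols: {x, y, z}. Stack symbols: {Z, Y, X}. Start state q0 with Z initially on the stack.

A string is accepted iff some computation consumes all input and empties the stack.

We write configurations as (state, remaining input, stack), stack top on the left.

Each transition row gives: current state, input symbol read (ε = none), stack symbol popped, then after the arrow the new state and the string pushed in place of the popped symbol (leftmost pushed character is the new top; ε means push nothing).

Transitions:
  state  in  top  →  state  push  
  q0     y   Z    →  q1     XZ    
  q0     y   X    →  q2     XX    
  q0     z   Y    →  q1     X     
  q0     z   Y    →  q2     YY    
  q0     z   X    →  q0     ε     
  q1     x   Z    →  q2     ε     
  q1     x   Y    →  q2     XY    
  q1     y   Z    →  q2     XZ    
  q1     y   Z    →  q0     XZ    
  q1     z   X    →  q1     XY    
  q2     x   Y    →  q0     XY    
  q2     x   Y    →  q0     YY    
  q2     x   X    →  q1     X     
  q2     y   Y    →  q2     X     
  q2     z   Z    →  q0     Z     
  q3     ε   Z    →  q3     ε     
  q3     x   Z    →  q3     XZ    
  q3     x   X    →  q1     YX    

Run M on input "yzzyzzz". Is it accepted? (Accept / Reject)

No computation consumes all input and empties the stack.

Reject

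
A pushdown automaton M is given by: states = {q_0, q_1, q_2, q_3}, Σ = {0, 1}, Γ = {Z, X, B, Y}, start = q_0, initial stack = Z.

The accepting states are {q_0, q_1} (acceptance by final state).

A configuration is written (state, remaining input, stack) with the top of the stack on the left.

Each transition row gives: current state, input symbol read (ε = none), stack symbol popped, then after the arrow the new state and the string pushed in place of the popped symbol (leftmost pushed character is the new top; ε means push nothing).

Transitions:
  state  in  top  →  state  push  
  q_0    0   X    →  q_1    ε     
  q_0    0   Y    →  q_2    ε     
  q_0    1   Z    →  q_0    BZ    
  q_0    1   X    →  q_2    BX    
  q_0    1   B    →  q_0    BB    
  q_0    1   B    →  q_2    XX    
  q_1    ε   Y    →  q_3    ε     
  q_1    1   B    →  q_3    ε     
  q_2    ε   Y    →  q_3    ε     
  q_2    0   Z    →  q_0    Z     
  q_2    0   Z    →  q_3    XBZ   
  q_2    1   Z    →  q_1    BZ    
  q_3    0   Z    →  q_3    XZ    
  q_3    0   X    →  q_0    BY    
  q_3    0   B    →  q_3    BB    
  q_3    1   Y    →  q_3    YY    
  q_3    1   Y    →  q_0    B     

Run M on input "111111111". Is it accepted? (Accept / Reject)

Accept

One accepting computation: (q_0, 111111111, Z) ⊢ (q_0, 11111111, BZ) ⊢ (q_0, 1111111, BBZ) ⊢ (q_0, 111111, BBBZ) ⊢ (q_0, 11111, BBBBZ) ⊢ (q_0, 1111, BBBBBZ) ⊢ (q_0, 111, BBBBBBZ) ⊢ (q_0, 11, BBBBBBBZ) ⊢ (q_0, 1, BBBBBBBBZ) ⊢ (q_0, ε, BBBBBBBBBZ)
All input consumed and state q_0 ∈ F.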